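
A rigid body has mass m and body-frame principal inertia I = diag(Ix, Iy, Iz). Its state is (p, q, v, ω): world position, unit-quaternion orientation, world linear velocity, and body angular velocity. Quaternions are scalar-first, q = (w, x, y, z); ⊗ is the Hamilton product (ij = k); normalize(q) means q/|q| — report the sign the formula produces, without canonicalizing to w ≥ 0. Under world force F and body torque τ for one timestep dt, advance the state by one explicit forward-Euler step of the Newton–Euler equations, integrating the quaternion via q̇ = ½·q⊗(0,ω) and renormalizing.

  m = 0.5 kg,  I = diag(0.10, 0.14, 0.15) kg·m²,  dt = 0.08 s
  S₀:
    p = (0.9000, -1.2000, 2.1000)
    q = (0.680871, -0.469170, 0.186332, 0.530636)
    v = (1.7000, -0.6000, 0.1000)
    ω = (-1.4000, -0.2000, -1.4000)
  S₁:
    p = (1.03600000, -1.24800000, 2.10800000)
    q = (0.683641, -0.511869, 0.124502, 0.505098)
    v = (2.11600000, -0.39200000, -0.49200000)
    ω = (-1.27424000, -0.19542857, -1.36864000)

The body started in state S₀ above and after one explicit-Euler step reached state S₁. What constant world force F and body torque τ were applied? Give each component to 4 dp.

F = (2.6000, 1.3000, -3.7000)
τ = (0.1600, -0.0900, 0.0700)

velocity change Δv = (0.41600000, 0.20800000, -0.59200000)
applied force F = (2.6000, 1.3000, -3.7000)
rate change Δω = (0.12576000, 0.00457143, 0.03136000)
gyro term ω₀×Iω₀ = (0.0028, -0.0980, 0.0112)
I·α + gyro = (0.1600, -0.0900, 0.0700)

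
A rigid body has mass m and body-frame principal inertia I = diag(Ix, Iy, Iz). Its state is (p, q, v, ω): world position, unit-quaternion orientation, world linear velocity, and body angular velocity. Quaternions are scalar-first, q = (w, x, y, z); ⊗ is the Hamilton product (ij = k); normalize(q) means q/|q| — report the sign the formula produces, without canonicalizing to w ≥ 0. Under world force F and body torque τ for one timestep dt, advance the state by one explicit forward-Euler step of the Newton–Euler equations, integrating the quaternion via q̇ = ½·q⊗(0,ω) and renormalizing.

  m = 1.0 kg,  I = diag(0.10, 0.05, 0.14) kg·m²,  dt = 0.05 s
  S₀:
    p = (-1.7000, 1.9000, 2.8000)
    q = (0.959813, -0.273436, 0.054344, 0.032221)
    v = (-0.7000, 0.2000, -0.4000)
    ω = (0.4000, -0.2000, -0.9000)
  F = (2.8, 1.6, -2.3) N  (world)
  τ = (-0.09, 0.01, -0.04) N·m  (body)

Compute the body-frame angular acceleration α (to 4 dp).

α = (-1.0620, -0.0880, -0.3143)

ω×(Iω) gyroscopic = (0.0162, 0.0144, 0.0040)
(τ − ω×Iω)/I = (-1.0620, -0.0880, -0.3143)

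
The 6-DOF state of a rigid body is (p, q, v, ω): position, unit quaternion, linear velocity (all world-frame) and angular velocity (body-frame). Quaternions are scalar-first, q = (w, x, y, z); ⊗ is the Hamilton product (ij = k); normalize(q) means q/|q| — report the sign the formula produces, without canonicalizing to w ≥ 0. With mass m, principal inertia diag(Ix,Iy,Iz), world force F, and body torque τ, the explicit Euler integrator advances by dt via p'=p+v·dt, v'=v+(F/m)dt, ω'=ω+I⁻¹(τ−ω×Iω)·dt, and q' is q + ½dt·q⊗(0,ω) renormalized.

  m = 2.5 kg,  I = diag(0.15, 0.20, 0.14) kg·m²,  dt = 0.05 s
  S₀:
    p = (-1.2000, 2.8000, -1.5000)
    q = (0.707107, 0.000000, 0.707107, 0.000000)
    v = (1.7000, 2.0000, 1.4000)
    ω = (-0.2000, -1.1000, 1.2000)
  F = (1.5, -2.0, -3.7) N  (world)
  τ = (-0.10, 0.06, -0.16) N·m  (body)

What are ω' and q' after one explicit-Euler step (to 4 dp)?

ω' = (-0.2597, -1.0844, 1.1389)
q' = (0.7259, 0.0177, 0.6871, 0.0247)

α = I⁻¹(τ − ω×Iω) = (-1.1947, 0.3120, -1.2214)
ω + α·dt = (-0.2597, -1.0844, 1.1389)
Hamilton product q⊗(0,ω) = (0.7778177, 0.7071070, -0.7778177, 0.9899498)
q' = normalize(q + ½dt·q⊗(0,ω)) = (0.7259, 0.0177, 0.6871, 0.0247)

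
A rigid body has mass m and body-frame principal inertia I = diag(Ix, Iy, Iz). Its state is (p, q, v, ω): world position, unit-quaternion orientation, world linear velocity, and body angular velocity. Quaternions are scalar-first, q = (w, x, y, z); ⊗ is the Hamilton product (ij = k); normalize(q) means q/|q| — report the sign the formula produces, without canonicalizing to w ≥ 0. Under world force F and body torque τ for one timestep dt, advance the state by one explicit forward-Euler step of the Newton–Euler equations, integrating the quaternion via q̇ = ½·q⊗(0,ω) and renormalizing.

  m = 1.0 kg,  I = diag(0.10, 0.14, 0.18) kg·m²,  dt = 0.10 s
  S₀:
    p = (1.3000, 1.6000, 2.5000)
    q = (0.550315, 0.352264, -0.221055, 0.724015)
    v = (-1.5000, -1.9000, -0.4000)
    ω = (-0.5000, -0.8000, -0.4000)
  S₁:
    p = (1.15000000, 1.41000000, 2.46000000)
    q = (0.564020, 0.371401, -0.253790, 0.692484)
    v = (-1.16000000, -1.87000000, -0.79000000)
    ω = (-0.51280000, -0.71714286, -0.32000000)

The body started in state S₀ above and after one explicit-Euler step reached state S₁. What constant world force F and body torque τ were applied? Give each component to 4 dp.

F = (3.4000, 0.3000, -3.9000)
τ = (0.0000, 0.1000, 0.1600)

Δω = ω₁−ω₀ = (-0.01280000, 0.08285714, 0.08000000)
applied torque τ = (0.0000, 0.1000, 0.1600)
v₁ − v₀ = (0.34000000, 0.03000000, -0.39000000)
m·(v₁−v₀)/dt = (3.4000, 0.3000, -3.9000)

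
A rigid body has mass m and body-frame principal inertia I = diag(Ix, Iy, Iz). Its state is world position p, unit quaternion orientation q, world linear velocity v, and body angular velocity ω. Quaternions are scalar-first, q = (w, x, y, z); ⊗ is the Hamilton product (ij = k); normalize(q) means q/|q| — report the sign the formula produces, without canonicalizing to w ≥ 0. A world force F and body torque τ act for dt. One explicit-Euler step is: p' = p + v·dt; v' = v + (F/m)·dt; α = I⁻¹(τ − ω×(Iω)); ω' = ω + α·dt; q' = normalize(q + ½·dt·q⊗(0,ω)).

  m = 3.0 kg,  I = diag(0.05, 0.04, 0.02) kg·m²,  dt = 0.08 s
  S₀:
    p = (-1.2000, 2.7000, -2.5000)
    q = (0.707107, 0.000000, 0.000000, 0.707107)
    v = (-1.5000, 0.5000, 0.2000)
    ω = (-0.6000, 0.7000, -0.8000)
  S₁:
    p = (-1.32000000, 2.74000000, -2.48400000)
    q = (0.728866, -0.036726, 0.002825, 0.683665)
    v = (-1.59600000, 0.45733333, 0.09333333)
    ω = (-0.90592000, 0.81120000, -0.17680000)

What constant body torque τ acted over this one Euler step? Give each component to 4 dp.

ω₁ − ω₀ = (-0.30592000, 0.11120000, 0.62320000)
precession coupling = (0.0112, 0.0144, 0.0042)
τ = I·(Δω/dt) + ω₀×(Iω₀) = (-0.1800, 0.0700, 0.1600)

τ = (-0.1800, 0.0700, 0.1600)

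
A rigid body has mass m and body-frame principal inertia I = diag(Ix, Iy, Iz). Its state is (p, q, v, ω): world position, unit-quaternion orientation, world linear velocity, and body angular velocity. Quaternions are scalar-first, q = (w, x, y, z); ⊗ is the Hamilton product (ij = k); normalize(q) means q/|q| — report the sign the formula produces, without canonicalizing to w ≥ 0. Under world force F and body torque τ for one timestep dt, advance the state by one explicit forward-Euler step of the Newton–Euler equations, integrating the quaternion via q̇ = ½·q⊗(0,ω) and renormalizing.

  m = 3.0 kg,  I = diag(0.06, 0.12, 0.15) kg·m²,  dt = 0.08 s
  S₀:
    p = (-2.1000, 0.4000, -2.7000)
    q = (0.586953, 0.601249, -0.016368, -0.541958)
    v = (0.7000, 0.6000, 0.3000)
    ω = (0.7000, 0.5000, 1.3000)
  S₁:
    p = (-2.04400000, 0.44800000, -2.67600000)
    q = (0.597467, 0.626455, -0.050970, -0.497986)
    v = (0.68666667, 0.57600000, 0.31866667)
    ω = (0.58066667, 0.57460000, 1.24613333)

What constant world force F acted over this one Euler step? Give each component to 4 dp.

Δv = v₁−v₀ = (-0.01333333, -0.02400000, 0.01866667)
applied force F = (-0.5000, -0.9000, 0.7000)

F = (-0.5000, -0.9000, 0.7000)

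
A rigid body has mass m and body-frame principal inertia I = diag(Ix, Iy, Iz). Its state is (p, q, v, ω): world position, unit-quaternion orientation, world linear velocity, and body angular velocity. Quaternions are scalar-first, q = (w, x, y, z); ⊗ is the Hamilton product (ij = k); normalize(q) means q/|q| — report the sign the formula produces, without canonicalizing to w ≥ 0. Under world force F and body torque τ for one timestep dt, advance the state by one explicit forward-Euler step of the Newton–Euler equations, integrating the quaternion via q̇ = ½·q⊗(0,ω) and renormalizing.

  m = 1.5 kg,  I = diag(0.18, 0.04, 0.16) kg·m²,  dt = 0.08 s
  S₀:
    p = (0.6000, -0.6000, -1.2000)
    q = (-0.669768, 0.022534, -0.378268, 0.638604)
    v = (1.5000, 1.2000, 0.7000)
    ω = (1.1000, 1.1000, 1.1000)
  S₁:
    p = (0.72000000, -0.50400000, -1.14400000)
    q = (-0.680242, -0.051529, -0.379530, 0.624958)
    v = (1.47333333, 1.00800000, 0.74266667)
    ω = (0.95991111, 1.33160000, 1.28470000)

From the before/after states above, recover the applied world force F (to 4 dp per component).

F = (-0.5000, -3.6000, 0.8000)

Δv = v₁−v₀ = (-0.02666667, -0.19200000, 0.04266667)
applied force F = (-0.5000, -3.6000, 0.8000)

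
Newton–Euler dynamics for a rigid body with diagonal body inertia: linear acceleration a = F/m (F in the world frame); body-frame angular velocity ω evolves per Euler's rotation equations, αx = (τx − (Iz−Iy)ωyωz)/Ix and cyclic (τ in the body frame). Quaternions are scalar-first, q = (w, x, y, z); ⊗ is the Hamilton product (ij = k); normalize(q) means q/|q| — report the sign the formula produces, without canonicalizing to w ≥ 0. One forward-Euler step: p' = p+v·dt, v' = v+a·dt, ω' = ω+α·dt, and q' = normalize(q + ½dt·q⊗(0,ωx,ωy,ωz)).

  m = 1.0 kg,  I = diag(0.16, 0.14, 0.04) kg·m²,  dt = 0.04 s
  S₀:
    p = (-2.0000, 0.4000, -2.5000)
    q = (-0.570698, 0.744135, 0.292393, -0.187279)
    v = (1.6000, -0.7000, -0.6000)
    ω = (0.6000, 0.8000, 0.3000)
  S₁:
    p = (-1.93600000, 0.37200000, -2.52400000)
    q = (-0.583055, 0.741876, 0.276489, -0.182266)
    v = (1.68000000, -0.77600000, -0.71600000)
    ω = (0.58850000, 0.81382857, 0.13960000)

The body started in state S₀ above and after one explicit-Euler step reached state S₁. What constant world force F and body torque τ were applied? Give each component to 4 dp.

F = (2.0000, -1.9000, -2.9000)
τ = (-0.0700, 0.0700, -0.1700)

Δω = ω₁−ω₀ = (-0.01150000, 0.01382857, -0.16040000)
precession coupling = (-0.0240, 0.0216, -0.0096)
τ = I·(Δω/dt) + ω₀×(Iω₀) = (-0.0700, 0.0700, -0.1700)
v₁ − v₀ = (0.08000000, -0.07600000, -0.11600000)
F = m·Δv/dt = (2.0000, -1.9000, -2.9000)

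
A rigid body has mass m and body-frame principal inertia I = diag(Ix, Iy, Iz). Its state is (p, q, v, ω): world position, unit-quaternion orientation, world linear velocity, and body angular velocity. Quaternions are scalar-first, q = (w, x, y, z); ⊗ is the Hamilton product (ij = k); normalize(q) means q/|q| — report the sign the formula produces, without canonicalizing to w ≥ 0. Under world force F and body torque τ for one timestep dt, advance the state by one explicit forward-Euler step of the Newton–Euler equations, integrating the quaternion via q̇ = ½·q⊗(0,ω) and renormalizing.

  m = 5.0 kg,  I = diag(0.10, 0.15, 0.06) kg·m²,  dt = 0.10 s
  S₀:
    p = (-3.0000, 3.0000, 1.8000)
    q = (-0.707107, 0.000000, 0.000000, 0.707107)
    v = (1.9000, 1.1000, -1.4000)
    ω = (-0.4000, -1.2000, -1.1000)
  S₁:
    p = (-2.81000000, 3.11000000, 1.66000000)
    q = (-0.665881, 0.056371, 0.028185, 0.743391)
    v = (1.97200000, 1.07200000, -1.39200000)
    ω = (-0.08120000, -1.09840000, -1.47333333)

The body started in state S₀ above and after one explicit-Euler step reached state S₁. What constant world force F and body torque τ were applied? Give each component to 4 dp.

F = (3.6000, -1.4000, 0.4000)
τ = (0.2000, 0.1700, -0.2000)

rate change Δω = (0.31880000, 0.10160000, -0.37333333)
τ = I·(Δω/dt) + ω₀×(Iω₀) = (0.2000, 0.1700, -0.2000)
velocity change Δv = (0.07200000, -0.02800000, 0.00800000)
m·(v₁−v₀)/dt = (3.6000, -1.4000, 0.4000)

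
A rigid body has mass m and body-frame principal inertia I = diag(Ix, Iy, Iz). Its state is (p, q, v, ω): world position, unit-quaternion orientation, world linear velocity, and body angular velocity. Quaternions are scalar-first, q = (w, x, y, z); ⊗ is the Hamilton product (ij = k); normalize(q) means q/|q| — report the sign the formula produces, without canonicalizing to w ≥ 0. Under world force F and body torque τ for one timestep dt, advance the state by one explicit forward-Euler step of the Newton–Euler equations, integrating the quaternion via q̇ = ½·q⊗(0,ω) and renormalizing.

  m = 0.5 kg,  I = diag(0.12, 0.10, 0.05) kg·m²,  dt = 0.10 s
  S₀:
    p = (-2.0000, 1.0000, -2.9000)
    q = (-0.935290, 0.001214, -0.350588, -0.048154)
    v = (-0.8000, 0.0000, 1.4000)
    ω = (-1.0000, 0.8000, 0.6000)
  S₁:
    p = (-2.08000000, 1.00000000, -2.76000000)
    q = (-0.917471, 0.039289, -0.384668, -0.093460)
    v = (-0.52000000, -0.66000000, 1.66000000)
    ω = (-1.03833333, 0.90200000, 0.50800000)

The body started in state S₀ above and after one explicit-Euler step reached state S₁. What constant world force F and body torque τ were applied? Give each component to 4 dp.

F = (1.4000, -3.3000, 1.3000)
τ = (-0.0700, 0.0600, -0.0300)

ω₁ − ω₀ = (-0.03833333, 0.10200000, -0.09200000)
gyro term ω₀×Iω₀ = (-0.0240, -0.0420, 0.0160)
I·α + gyro = (-0.0700, 0.0600, -0.0300)
velocity change Δv = (0.28000000, -0.66000000, 0.26000000)
applied force F = (1.4000, -3.3000, 1.3000)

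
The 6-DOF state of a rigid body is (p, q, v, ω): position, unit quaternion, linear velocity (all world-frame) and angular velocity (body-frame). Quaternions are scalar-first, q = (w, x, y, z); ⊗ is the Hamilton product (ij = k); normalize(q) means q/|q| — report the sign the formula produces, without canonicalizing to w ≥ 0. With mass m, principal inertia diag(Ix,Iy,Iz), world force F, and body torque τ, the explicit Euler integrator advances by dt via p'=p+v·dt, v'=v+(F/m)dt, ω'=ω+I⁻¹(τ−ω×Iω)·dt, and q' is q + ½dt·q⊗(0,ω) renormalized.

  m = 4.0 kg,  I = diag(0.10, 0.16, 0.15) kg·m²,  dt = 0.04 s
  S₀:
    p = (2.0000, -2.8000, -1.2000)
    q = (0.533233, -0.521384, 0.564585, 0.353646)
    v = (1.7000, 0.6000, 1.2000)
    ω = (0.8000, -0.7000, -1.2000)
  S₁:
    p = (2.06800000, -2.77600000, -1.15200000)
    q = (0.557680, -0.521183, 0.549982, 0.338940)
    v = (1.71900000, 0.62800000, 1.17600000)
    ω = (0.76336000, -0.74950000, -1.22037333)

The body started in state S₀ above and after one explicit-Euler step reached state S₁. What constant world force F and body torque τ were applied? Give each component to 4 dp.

F = (1.9000, 2.8000, -2.4000)
τ = (-0.1000, -0.1500, -0.1100)

rate change Δω = (-0.03664000, -0.04950000, -0.02037333)
gyro term ω₀×Iω₀ = (-0.0084, 0.0480, -0.0336)
I·α + gyro = (-0.1000, -0.1500, -0.1100)
Δv = v₁−v₀ = (0.01900000, 0.02800000, -0.02400000)
applied force F = (1.9000, 2.8000, -2.4000)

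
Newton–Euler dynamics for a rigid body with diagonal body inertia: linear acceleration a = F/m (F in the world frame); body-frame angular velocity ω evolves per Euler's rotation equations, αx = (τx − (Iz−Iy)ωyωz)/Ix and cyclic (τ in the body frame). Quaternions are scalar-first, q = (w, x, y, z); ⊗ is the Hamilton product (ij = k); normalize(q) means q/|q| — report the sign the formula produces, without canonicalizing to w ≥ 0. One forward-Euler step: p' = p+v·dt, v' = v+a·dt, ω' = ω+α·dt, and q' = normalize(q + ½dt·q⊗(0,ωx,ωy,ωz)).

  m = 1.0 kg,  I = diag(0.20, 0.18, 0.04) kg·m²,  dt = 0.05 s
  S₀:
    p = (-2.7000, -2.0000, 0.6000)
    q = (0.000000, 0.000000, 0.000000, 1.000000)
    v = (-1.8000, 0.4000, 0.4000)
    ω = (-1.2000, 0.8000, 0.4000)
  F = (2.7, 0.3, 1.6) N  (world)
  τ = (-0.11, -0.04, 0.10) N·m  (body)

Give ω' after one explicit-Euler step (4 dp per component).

angular accel α = (-0.3260, 0.2044, 2.0200)
ω' = ω + α·dt = (-1.2163, 0.8102, 0.5010)

ω' = (-1.2163, 0.8102, 0.5010)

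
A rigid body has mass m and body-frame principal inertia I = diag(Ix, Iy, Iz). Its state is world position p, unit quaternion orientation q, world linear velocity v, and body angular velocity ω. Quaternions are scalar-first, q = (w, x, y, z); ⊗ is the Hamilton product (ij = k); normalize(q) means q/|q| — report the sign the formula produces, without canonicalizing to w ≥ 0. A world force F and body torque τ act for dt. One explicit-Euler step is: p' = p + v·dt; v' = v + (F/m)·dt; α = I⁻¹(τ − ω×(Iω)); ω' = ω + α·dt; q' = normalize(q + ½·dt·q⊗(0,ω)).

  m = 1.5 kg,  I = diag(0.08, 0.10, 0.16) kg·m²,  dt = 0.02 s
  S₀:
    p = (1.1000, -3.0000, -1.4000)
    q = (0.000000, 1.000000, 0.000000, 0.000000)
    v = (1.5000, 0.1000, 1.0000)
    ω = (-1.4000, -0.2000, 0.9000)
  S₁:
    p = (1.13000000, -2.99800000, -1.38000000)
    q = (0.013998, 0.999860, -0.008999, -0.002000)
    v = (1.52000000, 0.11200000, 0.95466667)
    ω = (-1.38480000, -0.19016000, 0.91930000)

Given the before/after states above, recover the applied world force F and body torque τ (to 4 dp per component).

F = (1.5000, 0.9000, -3.4000)
τ = (0.0500, 0.1500, 0.1600)

rate change Δω = (0.01520000, 0.00984000, 0.01930000)
ω₀×(Iω₀) = (-0.0108, 0.1008, 0.0056)
τ = I·(Δω/dt) + ω₀×(Iω₀) = (0.0500, 0.1500, 0.1600)
velocity change Δv = (0.02000000, 0.01200000, -0.04533333)
applied force F = (1.5000, 0.9000, -3.4000)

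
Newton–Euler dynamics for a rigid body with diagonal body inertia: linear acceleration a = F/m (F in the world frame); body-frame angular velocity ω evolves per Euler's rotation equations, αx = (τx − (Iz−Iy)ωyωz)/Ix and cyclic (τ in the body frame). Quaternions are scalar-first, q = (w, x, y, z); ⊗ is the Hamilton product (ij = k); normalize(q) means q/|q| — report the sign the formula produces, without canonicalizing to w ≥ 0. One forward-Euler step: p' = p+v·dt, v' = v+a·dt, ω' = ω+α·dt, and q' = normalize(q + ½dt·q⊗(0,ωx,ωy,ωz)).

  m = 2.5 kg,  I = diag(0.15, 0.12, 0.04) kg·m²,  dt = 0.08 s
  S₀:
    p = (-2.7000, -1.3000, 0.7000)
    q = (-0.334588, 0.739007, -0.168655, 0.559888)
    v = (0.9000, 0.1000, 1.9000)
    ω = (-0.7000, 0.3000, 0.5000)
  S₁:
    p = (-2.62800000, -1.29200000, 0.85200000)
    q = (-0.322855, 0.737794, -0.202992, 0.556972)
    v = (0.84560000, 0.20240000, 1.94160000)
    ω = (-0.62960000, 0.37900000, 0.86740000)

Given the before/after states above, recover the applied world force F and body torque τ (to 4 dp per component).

v₁ − v₀ = (-0.05440000, 0.10240000, 0.04160000)
applied force F = (-1.7000, 3.2000, 1.3000)
Δω = ω₁−ω₀ = (0.07040000, 0.07900000, 0.36740000)
gyro term ω₀×Iω₀ = (-0.0120, -0.0385, 0.0063)
τ = I·(Δω/dt) + ω₀×(Iω₀) = (0.1200, 0.0800, 0.1900)

F = (-1.7000, 3.2000, 1.3000)
τ = (0.1200, 0.0800, 0.1900)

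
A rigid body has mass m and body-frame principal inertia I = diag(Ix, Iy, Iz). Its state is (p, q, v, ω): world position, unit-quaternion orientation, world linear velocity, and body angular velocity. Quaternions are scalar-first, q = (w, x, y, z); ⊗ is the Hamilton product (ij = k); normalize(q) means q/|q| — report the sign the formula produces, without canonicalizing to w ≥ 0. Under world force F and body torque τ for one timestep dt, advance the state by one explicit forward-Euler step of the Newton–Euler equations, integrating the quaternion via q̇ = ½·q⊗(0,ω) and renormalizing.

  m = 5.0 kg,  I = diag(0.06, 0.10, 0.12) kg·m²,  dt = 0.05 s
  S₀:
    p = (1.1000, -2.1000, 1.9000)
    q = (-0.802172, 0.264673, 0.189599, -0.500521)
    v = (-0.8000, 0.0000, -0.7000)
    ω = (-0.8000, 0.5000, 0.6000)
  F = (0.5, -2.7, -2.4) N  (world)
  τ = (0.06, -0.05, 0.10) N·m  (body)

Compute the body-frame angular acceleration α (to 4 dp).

precession coupling ω×(Iω) = (0.0060, 0.0288, -0.0160)
angular accel α = (0.9000, -0.7880, 0.9667)

α = (0.9000, -0.7880, 0.9667)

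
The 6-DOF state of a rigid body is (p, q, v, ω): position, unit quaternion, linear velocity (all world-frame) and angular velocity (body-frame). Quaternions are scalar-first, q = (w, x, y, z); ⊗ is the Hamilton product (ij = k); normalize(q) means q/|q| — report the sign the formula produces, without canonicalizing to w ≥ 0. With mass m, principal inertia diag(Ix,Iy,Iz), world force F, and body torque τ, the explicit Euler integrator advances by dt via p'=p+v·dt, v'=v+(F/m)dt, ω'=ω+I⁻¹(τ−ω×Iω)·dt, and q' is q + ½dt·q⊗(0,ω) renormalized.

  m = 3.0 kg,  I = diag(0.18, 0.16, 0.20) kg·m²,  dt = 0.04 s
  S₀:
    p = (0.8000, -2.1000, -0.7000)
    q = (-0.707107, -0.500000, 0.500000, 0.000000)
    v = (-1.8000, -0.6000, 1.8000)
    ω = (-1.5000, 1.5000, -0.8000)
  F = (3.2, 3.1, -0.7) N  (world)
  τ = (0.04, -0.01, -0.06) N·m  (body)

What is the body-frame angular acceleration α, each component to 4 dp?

α = (0.4889, 0.0875, -0.5250)

ω×(Iω) gyroscopic = (-0.0480, -0.0240, 0.0450)
(τ − ω×Iω)/I = (0.4889, 0.0875, -0.5250)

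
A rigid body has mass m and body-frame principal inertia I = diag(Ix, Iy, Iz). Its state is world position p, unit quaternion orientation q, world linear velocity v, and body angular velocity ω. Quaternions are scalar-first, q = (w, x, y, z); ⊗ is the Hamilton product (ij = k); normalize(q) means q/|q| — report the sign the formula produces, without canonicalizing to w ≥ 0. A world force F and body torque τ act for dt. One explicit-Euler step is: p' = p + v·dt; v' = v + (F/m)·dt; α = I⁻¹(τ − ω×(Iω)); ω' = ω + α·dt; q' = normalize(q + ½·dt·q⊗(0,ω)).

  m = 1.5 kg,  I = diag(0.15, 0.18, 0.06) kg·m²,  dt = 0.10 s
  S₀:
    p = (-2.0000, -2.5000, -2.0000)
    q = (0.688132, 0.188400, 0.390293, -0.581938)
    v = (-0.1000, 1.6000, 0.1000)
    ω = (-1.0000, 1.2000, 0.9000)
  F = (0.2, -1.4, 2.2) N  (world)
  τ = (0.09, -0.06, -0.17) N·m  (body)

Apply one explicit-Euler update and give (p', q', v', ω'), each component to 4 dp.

gyro term ω×Iω = (-0.1296, -0.0810, -0.0360)
angular accel α = (1.4640, 0.1167, -2.2333)
ω + α·dt = (-0.8536, 1.2117, 0.6767)
Hamilton product q⊗(0,ω) = (0.2437926, 0.3614573, 1.2381364, 1.2356918)
q' = normalize(q + ½dt·q⊗(0,ω)) = (0.6975, 0.2056, 0.4504, -0.5181)
new position p' = (-2.0100, -2.3400, -1.9900)
v + (F/m)dt = (-0.0867, 1.5067, 0.2467)

p' = (-2.0100, -2.3400, -1.9900)
q' = (0.6975, 0.2056, 0.4504, -0.5181)
v' = (-0.0867, 1.5067, 0.2467)
ω' = (-0.8536, 1.2117, 0.6767)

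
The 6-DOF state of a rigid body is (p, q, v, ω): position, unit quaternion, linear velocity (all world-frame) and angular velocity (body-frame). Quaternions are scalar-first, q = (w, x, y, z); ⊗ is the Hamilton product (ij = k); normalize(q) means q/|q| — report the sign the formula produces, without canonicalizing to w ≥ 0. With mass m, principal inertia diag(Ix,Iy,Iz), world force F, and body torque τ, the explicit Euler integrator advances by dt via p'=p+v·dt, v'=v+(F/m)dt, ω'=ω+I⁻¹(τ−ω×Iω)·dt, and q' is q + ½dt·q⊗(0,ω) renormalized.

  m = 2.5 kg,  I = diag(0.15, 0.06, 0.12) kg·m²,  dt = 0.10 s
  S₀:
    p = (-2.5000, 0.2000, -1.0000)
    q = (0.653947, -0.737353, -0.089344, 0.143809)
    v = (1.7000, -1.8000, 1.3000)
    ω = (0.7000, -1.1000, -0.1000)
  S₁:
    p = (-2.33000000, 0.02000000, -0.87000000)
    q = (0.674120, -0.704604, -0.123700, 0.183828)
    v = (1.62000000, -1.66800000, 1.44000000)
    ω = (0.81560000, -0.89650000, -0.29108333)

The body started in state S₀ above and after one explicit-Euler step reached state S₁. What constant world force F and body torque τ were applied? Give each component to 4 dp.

Δω = ω₁−ω₀ = (0.11560000, 0.20350000, -0.19108333)
gyro term ω₀×Iω₀ = (0.0066, -0.0021, 0.0693)
τ = I·(Δω/dt) + ω₀×(Iω₀) = (0.1800, 0.1200, -0.1600)
Δv = v₁−v₀ = (-0.08000000, 0.13200000, 0.14000000)
applied force F = (-2.0000, 3.3000, 3.5000)

F = (-2.0000, 3.3000, 3.5000)
τ = (0.1800, 0.1200, -0.1600)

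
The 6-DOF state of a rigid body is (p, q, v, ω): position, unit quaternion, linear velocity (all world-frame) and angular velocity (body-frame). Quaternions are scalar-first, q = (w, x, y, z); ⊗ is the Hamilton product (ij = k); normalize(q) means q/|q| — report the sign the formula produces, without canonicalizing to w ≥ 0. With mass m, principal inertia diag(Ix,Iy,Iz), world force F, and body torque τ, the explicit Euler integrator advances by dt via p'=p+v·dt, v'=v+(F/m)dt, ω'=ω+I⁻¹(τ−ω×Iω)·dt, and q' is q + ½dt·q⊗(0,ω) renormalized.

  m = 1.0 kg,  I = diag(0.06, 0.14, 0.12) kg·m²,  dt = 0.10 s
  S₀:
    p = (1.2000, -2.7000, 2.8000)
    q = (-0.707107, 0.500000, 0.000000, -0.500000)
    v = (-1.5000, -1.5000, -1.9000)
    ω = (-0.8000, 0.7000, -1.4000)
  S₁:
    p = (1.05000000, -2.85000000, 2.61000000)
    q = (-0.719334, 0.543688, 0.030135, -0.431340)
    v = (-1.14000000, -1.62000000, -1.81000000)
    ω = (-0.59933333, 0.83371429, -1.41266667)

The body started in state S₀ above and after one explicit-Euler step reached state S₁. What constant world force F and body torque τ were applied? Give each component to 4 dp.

F = (3.6000, -1.2000, 0.9000)
τ = (0.1400, 0.1200, -0.0600)

Δω = ω₁−ω₀ = (0.20066667, 0.13371429, -0.01266667)
τ = I·(Δω/dt) + ω₀×(Iω₀) = (0.1400, 0.1200, -0.0600)
v₁ − v₀ = (0.36000000, -0.12000000, 0.09000000)
m·(v₁−v₀)/dt = (3.6000, -1.2000, 0.9000)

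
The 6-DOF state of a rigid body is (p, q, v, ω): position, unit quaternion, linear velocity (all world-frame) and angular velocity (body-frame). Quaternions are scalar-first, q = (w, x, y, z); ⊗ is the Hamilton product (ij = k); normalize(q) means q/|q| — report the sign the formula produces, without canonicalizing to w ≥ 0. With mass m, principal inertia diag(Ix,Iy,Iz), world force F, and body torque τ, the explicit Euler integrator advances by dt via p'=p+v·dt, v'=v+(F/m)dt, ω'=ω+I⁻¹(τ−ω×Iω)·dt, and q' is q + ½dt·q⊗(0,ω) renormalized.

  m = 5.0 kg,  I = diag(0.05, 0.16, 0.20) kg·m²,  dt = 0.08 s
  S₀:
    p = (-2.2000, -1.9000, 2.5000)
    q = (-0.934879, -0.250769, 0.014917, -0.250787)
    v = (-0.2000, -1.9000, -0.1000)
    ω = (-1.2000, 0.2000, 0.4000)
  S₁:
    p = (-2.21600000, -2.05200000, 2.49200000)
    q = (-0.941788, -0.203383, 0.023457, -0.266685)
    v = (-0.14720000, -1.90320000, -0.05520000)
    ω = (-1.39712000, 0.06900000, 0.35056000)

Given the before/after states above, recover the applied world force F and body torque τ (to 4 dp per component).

F = (3.3000, -0.2000, 2.8000)
τ = (-0.1200, -0.1900, -0.1500)

Δv = v₁−v₀ = (0.05280000, -0.00320000, 0.04480000)
applied force F = (3.3000, -0.2000, 2.8000)
rate change Δω = (-0.19712000, -0.13100000, -0.04944000)
I·α + gyro = (-0.1200, -0.1900, -0.1500)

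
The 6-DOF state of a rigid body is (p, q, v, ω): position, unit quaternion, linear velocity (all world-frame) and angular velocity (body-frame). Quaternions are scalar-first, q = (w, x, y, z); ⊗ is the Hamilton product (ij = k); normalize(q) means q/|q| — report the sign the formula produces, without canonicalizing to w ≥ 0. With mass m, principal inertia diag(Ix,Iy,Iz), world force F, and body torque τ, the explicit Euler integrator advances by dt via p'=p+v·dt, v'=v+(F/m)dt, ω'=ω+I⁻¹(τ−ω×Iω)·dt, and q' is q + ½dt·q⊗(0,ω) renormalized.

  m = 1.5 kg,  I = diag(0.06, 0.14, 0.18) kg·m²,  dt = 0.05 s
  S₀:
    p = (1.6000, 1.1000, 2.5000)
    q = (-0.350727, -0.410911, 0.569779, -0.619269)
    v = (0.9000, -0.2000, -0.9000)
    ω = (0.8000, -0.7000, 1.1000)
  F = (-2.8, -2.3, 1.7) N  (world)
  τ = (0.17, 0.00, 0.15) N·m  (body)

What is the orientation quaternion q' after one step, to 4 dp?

q' = (-0.3153, -0.4128, 0.5744, -0.6327)

q⊗(0,ω) = (1.4087700, -0.0873130, 0.2020958, -0.5539852)
q + ½dt·q⊗(0,ω), renormalized = (-0.3153, -0.4128, 0.5744, -0.6327)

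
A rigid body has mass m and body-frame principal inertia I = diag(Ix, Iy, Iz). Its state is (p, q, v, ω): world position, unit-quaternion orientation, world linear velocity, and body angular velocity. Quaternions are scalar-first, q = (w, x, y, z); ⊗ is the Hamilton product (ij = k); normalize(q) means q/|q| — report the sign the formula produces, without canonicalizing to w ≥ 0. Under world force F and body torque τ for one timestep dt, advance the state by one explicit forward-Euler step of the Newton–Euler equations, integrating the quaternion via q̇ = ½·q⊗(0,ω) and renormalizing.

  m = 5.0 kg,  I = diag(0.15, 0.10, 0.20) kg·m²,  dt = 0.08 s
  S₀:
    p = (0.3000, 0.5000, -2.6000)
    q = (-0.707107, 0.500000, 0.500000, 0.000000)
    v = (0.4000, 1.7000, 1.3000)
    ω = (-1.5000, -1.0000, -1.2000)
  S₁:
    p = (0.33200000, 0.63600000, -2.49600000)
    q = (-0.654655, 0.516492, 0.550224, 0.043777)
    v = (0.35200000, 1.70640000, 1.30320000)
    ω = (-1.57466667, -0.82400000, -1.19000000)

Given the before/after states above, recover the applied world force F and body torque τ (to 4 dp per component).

v₁ − v₀ = (-0.04800000, 0.00640000, 0.00320000)
m·(v₁−v₀)/dt = (-3.0000, 0.4000, 0.2000)
rate change Δω = (-0.07466667, 0.17600000, 0.01000000)
applied torque τ = (-0.0200, 0.1300, -0.0500)

F = (-3.0000, 0.4000, 0.2000)
τ = (-0.0200, 0.1300, -0.0500)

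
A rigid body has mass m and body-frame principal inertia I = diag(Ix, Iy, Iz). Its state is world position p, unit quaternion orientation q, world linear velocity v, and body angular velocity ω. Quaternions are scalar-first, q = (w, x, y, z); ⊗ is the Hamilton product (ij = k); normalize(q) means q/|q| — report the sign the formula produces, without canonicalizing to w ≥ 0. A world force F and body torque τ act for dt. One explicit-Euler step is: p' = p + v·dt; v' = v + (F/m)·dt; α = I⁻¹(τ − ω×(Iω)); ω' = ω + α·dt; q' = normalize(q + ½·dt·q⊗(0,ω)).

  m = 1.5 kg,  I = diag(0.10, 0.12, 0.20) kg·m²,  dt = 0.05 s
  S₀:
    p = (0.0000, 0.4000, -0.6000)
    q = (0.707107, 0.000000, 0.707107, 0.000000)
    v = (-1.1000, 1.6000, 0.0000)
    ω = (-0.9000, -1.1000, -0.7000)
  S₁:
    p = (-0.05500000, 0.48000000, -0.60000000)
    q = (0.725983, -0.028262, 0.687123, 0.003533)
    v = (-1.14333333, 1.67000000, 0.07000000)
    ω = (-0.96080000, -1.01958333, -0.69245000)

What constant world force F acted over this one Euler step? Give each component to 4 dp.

F = (-1.3000, 2.1000, 2.1000)

velocity change Δv = (-0.04333333, 0.07000000, 0.07000000)
F = m·Δv/dt = (-1.3000, 2.1000, 2.1000)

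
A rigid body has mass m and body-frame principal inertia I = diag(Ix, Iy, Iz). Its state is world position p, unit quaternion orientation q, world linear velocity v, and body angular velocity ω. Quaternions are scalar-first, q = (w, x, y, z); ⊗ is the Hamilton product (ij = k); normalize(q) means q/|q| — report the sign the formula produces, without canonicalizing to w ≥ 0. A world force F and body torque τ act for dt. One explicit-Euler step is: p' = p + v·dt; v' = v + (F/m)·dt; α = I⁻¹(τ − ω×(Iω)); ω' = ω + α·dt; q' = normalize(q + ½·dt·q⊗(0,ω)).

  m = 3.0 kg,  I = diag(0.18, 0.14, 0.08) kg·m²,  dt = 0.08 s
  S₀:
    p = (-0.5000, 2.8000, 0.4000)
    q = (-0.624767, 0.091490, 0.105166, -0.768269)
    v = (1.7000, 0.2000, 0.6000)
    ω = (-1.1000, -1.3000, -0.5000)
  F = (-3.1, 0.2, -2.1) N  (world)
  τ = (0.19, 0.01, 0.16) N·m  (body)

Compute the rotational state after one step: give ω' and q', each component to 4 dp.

ω' = (-0.9982, -1.3257, -0.2828)
q' = (-0.6291, 0.0767, 0.1729, -0.7540)

precession coupling ω×(Iω) = (-0.0390, 0.0550, -0.0572)
(τ − ω×Iω)/I = (1.2722, -0.3214, 2.7150)
ω' = ω + α·dt = (-0.9982, -1.3257, -0.2828)
Hamilton product q⊗(0,ω) = (-0.1467797, -0.3640890, 1.7030380, 0.3091291)
q' = normalize(q + ½dt·q⊗(0,ω)) = (-0.6291, 0.0767, 0.1729, -0.7540)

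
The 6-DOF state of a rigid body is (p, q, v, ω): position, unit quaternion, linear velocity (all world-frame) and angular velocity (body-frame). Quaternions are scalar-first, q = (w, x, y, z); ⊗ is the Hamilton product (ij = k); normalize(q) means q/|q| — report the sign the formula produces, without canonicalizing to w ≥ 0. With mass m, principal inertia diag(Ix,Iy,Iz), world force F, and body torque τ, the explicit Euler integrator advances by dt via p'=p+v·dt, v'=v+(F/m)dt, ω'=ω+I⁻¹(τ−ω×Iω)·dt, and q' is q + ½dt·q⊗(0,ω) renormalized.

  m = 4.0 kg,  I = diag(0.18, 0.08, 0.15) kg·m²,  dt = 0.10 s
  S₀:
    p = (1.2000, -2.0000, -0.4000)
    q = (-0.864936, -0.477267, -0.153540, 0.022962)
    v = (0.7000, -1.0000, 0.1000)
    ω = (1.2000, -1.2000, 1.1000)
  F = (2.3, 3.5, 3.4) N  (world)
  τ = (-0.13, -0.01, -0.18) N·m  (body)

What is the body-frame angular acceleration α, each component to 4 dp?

α = (-0.2089, -0.6200, -2.1600)

precession coupling ω×(Iω) = (-0.0924, 0.0396, 0.1440)
(τ − ω×Iω)/I = (-0.2089, -0.6200, -2.1600)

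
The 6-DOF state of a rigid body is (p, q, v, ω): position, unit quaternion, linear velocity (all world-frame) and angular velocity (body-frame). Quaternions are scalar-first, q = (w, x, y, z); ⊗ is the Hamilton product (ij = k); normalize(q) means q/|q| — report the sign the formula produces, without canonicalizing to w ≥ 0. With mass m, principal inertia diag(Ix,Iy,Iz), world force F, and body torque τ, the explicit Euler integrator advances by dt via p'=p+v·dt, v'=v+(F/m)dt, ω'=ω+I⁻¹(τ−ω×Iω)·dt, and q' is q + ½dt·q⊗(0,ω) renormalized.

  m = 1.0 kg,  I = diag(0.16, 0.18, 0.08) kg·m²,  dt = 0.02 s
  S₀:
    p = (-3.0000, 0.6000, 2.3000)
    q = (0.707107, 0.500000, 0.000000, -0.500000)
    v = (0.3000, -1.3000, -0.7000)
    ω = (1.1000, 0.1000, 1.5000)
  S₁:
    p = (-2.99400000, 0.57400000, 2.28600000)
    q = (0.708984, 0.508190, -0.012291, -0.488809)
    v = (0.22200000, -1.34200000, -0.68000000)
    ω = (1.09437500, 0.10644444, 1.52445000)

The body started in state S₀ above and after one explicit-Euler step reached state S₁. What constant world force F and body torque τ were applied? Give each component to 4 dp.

v₁ − v₀ = (-0.07800000, -0.04200000, 0.02000000)
F = m·Δv/dt = (-3.9000, -2.1000, 1.0000)
rate change Δω = (-0.00562500, 0.00644444, 0.02445000)
gyro term ω₀×Iω₀ = (-0.0150, 0.1320, 0.0022)
applied torque τ = (-0.0600, 0.1900, 0.1000)

F = (-3.9000, -2.1000, 1.0000)
τ = (-0.0600, 0.1900, 0.1000)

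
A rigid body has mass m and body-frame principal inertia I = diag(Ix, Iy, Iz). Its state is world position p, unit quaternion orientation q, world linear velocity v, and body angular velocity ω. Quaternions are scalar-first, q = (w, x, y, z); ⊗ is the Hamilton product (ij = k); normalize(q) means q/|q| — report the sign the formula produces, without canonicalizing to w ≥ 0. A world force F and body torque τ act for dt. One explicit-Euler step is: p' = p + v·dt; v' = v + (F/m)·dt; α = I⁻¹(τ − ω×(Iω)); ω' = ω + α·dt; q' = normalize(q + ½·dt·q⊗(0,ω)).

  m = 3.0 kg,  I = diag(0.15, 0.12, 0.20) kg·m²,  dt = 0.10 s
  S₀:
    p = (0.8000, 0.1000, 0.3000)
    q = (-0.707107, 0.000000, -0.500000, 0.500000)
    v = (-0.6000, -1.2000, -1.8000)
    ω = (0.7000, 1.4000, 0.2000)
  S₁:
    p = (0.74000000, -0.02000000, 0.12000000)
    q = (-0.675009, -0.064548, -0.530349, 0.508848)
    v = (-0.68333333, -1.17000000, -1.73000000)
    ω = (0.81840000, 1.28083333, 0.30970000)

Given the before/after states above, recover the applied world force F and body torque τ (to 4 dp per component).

ω₁ − ω₀ = (0.11840000, -0.11916667, 0.10970000)
I·α + gyro = (0.2000, -0.1500, 0.1900)
velocity change Δv = (-0.08333333, 0.03000000, 0.07000000)
applied force F = (-2.5000, 0.9000, 2.1000)

F = (-2.5000, 0.9000, 2.1000)
τ = (0.2000, -0.1500, 0.1900)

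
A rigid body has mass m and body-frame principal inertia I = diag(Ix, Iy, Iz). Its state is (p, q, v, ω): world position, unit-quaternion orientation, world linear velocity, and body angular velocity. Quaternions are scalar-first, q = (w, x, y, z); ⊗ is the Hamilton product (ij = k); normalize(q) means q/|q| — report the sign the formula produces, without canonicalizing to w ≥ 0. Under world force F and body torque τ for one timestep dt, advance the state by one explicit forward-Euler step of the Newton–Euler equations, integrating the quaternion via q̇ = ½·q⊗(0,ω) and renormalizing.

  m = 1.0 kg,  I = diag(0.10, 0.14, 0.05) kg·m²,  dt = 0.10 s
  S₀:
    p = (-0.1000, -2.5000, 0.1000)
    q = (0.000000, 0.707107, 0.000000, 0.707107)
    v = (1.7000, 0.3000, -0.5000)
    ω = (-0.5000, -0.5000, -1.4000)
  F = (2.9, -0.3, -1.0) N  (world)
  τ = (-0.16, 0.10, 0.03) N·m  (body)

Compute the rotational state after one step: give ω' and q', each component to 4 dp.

ω' = (-0.5970, -0.4536, -1.3600)
q' = (0.0670, 0.7226, 0.0317, 0.6873)

precession coupling ω×(Iω) = (-0.0630, 0.0350, 0.0100)
angular accel α = (-0.9700, 0.4643, 0.4000)
new body rate ω' = (-0.5970, -0.4536, -1.3600)
q⊗(0,ω) = (1.3435033, 0.3535535, 0.6363963, -0.3535535)
q + ½dt·q⊗(0,ω), renormalized = (0.0670, 0.7226, 0.0317, 0.6873)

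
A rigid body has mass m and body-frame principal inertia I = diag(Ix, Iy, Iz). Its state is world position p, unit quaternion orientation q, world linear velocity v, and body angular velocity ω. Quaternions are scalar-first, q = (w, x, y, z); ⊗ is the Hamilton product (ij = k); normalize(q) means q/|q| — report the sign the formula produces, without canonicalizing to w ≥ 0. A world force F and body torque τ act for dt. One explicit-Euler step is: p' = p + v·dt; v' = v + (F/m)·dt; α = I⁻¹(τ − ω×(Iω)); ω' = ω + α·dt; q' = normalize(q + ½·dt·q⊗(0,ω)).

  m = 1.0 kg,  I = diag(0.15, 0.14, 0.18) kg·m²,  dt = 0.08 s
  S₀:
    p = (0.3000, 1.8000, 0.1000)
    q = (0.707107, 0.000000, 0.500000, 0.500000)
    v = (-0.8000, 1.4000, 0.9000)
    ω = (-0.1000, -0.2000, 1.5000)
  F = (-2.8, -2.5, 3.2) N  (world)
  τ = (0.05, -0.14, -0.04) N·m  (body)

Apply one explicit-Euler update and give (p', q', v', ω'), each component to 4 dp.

p' = (0.2360, 1.9120, 0.1720)
q' = (0.6799, 0.0311, 0.4914, 0.5434)
v' = (-1.0240, 1.2000, 1.1560)
ω' = (-0.0669, -0.2826, 1.4823)

new position p' = (0.2360, 1.9120, 0.1720)
v' = v + a·dt = (-1.0240, 1.2000, 1.1560)
precession coupling ω×(Iω) = (-0.0120, 0.0045, -0.0002)
α = I⁻¹(τ − ω×Iω) = (0.4133, -1.0321, -0.2211)
new body rate ω' = (-0.0669, -0.2826, 1.4823)
2q̇ = q⊗(0,ω) = (-0.6500000, 0.7792893, -0.1914214, 1.1106605)
q + ½dt·q⊗(0,ω), renormalized = (0.6799, 0.0311, 0.4914, 0.5434)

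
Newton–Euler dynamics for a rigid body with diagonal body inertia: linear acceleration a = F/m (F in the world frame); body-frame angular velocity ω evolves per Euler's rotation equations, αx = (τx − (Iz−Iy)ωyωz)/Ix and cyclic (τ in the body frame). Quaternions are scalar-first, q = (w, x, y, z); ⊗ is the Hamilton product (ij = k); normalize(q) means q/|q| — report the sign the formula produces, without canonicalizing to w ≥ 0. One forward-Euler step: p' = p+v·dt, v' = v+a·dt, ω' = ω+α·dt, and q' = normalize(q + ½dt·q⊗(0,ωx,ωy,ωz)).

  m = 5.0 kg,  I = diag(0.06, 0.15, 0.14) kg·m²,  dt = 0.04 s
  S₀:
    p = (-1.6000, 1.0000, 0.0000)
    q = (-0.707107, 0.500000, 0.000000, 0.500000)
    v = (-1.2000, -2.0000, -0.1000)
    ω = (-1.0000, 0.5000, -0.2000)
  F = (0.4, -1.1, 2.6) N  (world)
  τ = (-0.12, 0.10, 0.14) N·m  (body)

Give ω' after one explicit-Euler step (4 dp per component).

ω' = (-1.0807, 0.5309, -0.1471)

gyro term ω×Iω = (0.0010, -0.0160, -0.0450)
(τ − ω×Iω)/I = (-2.0167, 0.7733, 1.3214)
new body rate ω' = (-1.0807, 0.5309, -0.1471)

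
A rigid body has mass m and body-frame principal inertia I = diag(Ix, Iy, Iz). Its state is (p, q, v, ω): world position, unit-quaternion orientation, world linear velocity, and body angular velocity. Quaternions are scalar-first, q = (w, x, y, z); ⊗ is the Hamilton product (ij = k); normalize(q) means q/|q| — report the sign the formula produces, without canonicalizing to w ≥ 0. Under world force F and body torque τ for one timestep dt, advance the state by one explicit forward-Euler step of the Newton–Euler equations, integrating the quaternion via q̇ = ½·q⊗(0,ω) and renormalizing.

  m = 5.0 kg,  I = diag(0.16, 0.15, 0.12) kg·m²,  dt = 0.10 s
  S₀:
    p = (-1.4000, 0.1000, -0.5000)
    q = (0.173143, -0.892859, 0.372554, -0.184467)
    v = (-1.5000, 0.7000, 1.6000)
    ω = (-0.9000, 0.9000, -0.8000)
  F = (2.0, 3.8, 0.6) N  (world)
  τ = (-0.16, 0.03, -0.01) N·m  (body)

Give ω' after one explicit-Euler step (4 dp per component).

ω' = (-1.0135, 0.9008, -0.8151)

gyro term ω×Iω = (0.0216, 0.0288, 0.0081)
α = I⁻¹(τ − ω×Iω) = (-1.1350, 0.0080, -0.1508)
ω + α·dt = (-1.0135, 0.9008, -0.8151)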